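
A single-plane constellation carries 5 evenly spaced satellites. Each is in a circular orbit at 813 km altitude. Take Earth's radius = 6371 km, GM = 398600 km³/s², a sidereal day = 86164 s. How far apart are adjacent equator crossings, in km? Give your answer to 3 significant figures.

563 km

Semi-major axis a = 6371 + 813 = 7184 km. Period T = 2π√(a³/μ) = 2π√(7184³/398600) = 6059.8 s = 101.00 min.
Single-satellite node shift = (6059.8/86164) × 360° = 25.32°.
With 5 satellites evenly phased, successive equator crossings are 25.32/5 = 5.064° apart.
That is 5.064 × 111.2 = 563 km at the equator.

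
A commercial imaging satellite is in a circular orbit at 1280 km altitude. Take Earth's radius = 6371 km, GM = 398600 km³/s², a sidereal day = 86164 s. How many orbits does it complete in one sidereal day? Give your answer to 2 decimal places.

Semi-major axis a = 6371 + 1280 = 7651 km. Period T = 2π√(a³/μ) = 2π√(7651³/398600) = 6660.2 s = 111.00 min.
Orbits per sidereal day = 86164 / 6660.2 = 12.937.

12.94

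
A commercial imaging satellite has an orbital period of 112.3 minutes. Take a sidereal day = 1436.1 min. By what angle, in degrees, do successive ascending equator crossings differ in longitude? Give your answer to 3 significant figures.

28.2°

T = 112.3 min = 6738.0 s.
During one orbit Earth rotates (6738.0 / 86166) × 360° = 28.15°.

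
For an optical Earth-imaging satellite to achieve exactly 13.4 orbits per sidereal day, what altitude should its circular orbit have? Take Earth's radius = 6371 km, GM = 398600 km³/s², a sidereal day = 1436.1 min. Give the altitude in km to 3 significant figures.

Required period T = 86166 / 13.4 = 6430.3 s.
From T = 2π√(a³/μ): a = (μ T²/4π²)^(1/3) = (398600 × 6430.3² / 4π²)^(1/3) = 7474 km.
Altitude h = a − R = 7474 − 6371 = 1103 km.

1100 km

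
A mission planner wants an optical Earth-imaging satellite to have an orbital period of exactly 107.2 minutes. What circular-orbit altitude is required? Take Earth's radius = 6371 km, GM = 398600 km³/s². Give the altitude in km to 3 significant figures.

1100 km

T = 107.2 min = 6432.0 s.
From T = 2π√(a³/μ): a = (μ T²/4π²)^(1/3) = (398600 × 6432.0² / 4π²)^(1/3) = 7475 km.
Altitude h = a − R = 7475 − 6371 = 1104 km.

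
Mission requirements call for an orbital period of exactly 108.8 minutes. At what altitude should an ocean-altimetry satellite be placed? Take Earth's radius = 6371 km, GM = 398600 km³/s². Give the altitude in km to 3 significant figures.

T = 108.8 min = 6528.0 s.
From T = 2π√(a³/μ): a = (μ T²/4π²)^(1/3) = (398600 × 6528.0² / 4π²)^(1/3) = 7549 km.
Altitude h = a − R = 7549 − 6371 = 1178 km.

1180 km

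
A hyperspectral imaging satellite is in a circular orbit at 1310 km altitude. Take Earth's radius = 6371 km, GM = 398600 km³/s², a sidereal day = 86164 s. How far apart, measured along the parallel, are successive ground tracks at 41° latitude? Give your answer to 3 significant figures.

2350 km

Semi-major axis a = 6371 + 1310 = 7681 km. Period T = 2π√(a³/μ) = 2π√(7681³/398600) = 6699.4 s = 111.66 min.
Node shift per orbit = (6699.4/86164) × 360° = 27.99°.
Equatorial spacing = 27.99 × 111.2 km/° = 3112 km.
At 41° latitude, spacing = 3112 × cos(41°) = 2349 km.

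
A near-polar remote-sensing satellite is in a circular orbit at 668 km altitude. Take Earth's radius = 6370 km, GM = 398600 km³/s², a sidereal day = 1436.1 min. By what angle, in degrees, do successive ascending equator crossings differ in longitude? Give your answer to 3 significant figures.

Semi-major axis a = 6370 + 668 = 7038 km. Period T = 2π√(a³/μ) = 2π√(7038³/398600) = 5876.0 s = 97.93 min.
During one orbit Earth rotates (5876.0 / 86166) × 360° = 24.55°.

24.6°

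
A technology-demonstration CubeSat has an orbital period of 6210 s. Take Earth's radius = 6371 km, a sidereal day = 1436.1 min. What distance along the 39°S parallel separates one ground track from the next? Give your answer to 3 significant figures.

Node shift per orbit = (6210.0/86166) × 360° = 25.95°.
Equatorial spacing = 25.95 × 111.2 km/° = 2885 km.
At 39° latitude, spacing = 2885 × cos(39°) = 2242 km.

2240 km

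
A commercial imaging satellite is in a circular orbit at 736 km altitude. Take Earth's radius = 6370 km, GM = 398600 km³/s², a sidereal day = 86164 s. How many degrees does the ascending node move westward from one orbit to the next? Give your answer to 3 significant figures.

24.9°

Semi-major axis a = 6370 + 736 = 7106 km. Period T = 2π√(a³/μ) = 2π√(7106³/398600) = 5961.4 s = 99.36 min.
During one orbit Earth rotates (5961.4 / 86164) × 360° = 24.91°.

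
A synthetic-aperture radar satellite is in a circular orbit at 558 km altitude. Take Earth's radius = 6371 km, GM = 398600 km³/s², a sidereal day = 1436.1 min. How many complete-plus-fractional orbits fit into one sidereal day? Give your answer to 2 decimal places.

15.01

Semi-major axis a = 6371 + 558 = 6929 km. Period T = 2π√(a³/μ) = 2π√(6929³/398600) = 5740.1 s = 95.67 min.
Orbits per sidereal day = 86166 / 5740.1 = 15.011.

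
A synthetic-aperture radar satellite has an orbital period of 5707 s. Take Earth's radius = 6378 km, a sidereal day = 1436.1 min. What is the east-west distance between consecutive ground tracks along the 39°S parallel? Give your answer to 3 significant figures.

2060 km

Node shift per orbit = (5707.0/86166) × 360° = 23.84°.
Equatorial spacing = 23.84 × 111.3 km/° = 2654 km.
At 39° latitude, spacing = 2654 × cos(39°) = 2063 km.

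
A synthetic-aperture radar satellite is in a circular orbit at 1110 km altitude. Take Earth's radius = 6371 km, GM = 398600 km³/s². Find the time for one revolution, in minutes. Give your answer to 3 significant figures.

107 min

Semi-major axis a = 6371 + 1110 = 7481 km. Period T = 2π√(a³/μ) = 2π√(7481³/398600) = 6439.5 s = 107.32 min.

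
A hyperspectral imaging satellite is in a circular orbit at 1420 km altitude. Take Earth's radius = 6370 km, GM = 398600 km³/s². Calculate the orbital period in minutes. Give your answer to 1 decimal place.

Semi-major axis a = 6370 + 1420 = 7790 km. Period T = 2π√(a³/μ) = 2π√(7790³/398600) = 6842.5 s = 114.04 min.

114.0 min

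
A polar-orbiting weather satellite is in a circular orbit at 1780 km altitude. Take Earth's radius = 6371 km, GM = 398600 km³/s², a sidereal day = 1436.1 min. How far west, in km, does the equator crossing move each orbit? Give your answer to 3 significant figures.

Semi-major axis a = 6371 + 1780 = 8151 km. Period T = 2π√(a³/μ) = 2π√(8151³/398600) = 7323.6 s = 122.06 min.
During one orbit Earth rotates (7323.6 / 86166) × 360° = 30.60°.
At the equator that is 30.60° × (2π·6371/360) km/° = 30.60 × 111.2 = 3402 km.

3400 km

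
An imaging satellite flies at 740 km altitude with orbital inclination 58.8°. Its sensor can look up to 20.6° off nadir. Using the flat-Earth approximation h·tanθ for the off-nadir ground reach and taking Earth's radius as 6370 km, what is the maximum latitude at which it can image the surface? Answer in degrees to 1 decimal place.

61.3°

For a prograde orbit the ground track reaches latitude ±i = ±58.8°.
Sensor half-swath on the ground ≈ 740·tan(20.6°) = 278 km = 2.50° of latitude.
Maximum observable latitude ≈ 58.8 + 2.50 = 61.3°.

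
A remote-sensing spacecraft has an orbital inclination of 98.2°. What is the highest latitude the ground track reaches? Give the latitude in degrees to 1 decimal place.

81.8°

Retrograde orbit: the ground track reaches ±(180° − i) = ±(180 − 98.2) = ±81.8°.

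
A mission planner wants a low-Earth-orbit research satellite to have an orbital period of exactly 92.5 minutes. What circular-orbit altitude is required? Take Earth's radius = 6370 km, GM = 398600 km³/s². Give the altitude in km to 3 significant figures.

405 km

T = 92.5 min = 5550.0 s.
From T = 2π√(a³/μ): a = (μ T²/4π²)^(1/3) = (398600 × 5550.0² / 4π²)^(1/3) = 6775 km.
Altitude h = a − R = 6775 − 6370 = 405 km.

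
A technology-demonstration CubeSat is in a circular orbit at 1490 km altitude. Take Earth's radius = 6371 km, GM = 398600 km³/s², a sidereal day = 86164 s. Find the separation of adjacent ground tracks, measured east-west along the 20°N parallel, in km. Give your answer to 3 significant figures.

3030 km

Semi-major axis a = 6371 + 1490 = 7861 km. Period T = 2π√(a³/μ) = 2π√(7861³/398600) = 6936.3 s = 115.61 min.
Node shift per orbit = (6936.3/86164) × 360° = 28.98°.
Equatorial spacing = 28.98 × 111.2 km/° = 3222 km.
At 20° latitude, spacing = 3222 × cos(20°) = 3028 km.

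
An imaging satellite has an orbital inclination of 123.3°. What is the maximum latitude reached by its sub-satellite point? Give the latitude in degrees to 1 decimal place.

56.7°

Retrograde orbit: the ground track reaches ±(180° − i) = ±(180 − 123.3) = ±56.7°.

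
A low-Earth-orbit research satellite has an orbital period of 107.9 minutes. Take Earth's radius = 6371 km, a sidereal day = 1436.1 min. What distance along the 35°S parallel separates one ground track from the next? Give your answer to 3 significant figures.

2460 km

T = 107.9 min = 6474.0 s.
Node shift per orbit = (6474.0/86166) × 360° = 27.05°.
Equatorial spacing = 27.05 × 111.2 km/° = 3008 km.
At 35° latitude, spacing = 3008 × cos(35°) = 2464 km.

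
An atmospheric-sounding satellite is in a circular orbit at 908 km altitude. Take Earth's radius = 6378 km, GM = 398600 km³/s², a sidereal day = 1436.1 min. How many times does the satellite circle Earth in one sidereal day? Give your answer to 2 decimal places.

13.92

Semi-major axis a = 6378 + 908 = 7286 km. Period T = 2π√(a³/μ) = 2π√(7286³/398600) = 6189.3 s = 103.16 min.
Orbits per sidereal day = 86166 / 6189.3 = 13.922.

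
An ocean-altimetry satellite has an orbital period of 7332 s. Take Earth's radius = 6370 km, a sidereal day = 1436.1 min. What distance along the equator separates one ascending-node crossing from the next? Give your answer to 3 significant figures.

During one orbit Earth rotates (7332.0 / 86166) × 360° = 30.63°.
At the equator that is 30.63° × (2π·6370/360) km/° = 30.63 × 111.2 = 3406 km.

3410 km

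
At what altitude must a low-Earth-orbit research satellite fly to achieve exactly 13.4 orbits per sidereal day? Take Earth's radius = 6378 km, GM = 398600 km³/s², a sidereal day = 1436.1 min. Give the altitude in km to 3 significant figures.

Required period T = 86166 / 13.4 = 6430.3 s.
From T = 2π√(a³/μ): a = (μ T²/4π²)^(1/3) = (398600 × 6430.3² / 4π²)^(1/3) = 7474 km.
Altitude h = a − R = 7474 − 6378 = 1096 km.

1100 km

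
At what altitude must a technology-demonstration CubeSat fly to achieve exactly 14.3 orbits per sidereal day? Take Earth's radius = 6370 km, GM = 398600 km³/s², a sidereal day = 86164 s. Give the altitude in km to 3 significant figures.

Required period T = 86164 / 14.3 = 6025.5 s.
From T = 2π√(a³/μ): a = (μ T²/4π²)^(1/3) = (398600 × 6025.5² / 4π²)^(1/3) = 7157 km.
Altitude h = a − R = 7157 − 6370 = 787 km.

787 km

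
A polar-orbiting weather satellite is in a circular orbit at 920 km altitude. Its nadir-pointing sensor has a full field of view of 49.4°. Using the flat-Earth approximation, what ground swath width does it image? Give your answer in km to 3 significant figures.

846 km

Half-angle = 49.4°/2 = 24.7°.
Swath width ≈ 2h·tan(θ/2) = 2 × 920 × tan(24.7°) = 846.3 km.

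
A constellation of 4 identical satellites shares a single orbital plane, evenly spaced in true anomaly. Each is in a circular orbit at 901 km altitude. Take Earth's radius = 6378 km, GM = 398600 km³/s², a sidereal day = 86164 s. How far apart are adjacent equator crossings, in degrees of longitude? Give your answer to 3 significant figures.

6.46°

Semi-major axis a = 6378 + 901 = 7279 km. Period T = 2π√(a³/μ) = 2π√(7279³/398600) = 6180.4 s = 103.01 min.
Single-satellite node shift = (6180.4/86164) × 360° = 25.82°.
With 4 satellites evenly phased, successive equator crossings are 25.82/4 = 6.456° apart.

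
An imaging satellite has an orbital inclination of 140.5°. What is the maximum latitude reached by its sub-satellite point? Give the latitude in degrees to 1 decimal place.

Retrograde orbit: the ground track reaches ±(180° − i) = ±(180 − 140.5) = ±39.5°.

39.5°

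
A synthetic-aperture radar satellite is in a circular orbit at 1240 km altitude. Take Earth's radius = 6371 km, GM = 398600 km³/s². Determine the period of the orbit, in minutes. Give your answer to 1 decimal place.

110.1 min

Semi-major axis a = 6371 + 1240 = 7611 km. Period T = 2π√(a³/μ) = 2π√(7611³/398600) = 6608.1 s = 110.13 min.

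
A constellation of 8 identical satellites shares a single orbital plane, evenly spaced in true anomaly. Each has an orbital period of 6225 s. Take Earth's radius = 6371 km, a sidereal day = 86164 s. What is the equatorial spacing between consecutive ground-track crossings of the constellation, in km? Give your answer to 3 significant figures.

Single-satellite node shift = (6225.0/86164) × 360° = 26.01°.
With 8 satellites evenly phased, successive equator crossings are 26.01/8 = 3.251° apart.
That is 3.251 × 111.2 = 362 km at the equator.

362 km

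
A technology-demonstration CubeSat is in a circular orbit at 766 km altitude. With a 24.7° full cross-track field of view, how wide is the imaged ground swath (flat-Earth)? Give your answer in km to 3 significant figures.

335 km

Half-angle = 24.7°/2 = 12.35°.
Swath width ≈ 2h·tan(θ/2) = 2 × 766 × tan(12.35°) = 335.4 km.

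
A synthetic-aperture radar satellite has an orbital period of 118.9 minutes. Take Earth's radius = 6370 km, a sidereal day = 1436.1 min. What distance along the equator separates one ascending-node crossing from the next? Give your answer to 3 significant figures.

3310 km

T = 118.9 min = 7134.0 s.
During one orbit Earth rotates (7134.0 / 86166) × 360° = 29.81°.
At the equator that is 29.81° × (2π·6370/360) km/° = 29.81 × 111.2 = 3314 km.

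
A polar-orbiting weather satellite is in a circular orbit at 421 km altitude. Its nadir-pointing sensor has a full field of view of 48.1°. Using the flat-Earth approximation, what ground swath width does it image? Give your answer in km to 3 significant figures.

Half-angle = 48.1°/2 = 24.05°.
Swath width ≈ 2h·tan(θ/2) = 2 × 421 × tan(24.05°) = 375.8 km.

376 km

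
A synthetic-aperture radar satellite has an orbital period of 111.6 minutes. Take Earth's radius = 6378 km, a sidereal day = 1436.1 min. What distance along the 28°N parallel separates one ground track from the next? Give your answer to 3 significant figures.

T = 111.6 min = 6696.0 s.
Node shift per orbit = (6696.0/86166) × 360° = 27.98°.
Equatorial spacing = 27.98 × 111.3 km/° = 3114 km.
At 28° latitude, spacing = 3114 × cos(28°) = 2750 km.

2750 km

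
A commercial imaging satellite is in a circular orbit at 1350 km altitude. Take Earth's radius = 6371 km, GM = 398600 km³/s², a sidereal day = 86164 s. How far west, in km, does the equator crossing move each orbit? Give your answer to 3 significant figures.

Semi-major axis a = 6371 + 1350 = 7721 km. Period T = 2π√(a³/μ) = 2π√(7721³/398600) = 6751.8 s = 112.53 min.
During one orbit Earth rotates (6751.8 / 86164) × 360° = 28.21°.
At the equator that is 28.21° × (2π·6371/360) km/° = 28.21 × 111.2 = 3137 km.

3140 km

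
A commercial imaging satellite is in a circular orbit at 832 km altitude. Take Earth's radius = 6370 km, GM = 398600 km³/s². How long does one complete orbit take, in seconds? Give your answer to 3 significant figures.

6080 seconds

Semi-major axis a = 6370 + 832 = 7202 km. Period T = 2π√(a³/μ) = 2π√(7202³/398600) = 6082.6 s = 101.38 min.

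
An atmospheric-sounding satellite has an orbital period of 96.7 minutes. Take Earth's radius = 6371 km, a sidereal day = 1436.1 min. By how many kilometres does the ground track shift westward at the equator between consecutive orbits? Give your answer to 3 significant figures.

T = 96.7 min = 5802.0 s.
During one orbit Earth rotates (5802.0 / 86166) × 360° = 24.24°.
At the equator that is 24.24° × (2π·6371/360) km/° = 24.24 × 111.2 = 2695 km.

2700 km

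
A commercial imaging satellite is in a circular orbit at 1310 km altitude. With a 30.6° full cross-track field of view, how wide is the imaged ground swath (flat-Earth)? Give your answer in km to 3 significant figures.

717 km

Half-angle = 30.6°/2 = 15.3°.
Swath width ≈ 2h·tan(θ/2) = 2 × 1310 × tan(15.3°) = 716.8 km.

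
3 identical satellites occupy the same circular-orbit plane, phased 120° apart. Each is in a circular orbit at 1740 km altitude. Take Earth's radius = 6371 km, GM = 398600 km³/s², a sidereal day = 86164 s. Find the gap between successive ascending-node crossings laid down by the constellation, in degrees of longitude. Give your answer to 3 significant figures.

10.1°

Semi-major axis a = 6371 + 1740 = 8111 km. Period T = 2π√(a³/μ) = 2π√(8111³/398600) = 7269.8 s = 121.16 min.
Single-satellite node shift = (7269.8/86164) × 360° = 30.37°.
With 3 satellites evenly phased, successive equator crossings are 30.37/3 = 10.125° apart.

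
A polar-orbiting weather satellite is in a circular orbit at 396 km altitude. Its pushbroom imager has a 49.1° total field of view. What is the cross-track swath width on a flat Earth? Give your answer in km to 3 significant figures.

362 km

Half-angle = 49.1°/2 = 24.55°.
Swath width ≈ 2h·tan(θ/2) = 2 × 396 × tan(24.55°) = 361.8 km.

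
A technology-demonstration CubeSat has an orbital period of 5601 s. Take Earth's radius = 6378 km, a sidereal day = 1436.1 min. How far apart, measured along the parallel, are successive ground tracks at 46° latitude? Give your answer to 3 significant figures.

Node shift per orbit = (5601.0/86166) × 360° = 23.40°.
Equatorial spacing = 23.40 × 111.3 km/° = 2605 km.
At 46° latitude, spacing = 2605 × cos(46°) = 1810 km.

1810 km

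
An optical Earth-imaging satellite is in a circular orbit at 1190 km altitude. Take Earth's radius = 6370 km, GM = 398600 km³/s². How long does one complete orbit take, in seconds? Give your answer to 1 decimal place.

6541.7 seconds

Semi-major axis a = 6370 + 1190 = 7560 km. Period T = 2π√(a³/μ) = 2π√(7560³/398600) = 6541.7 s = 109.03 min.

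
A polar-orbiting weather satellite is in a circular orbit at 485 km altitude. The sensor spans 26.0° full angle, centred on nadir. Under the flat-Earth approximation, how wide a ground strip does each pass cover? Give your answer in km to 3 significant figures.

Half-angle = 26.0°/2 = 13°.
Swath width ≈ 2h·tan(θ/2) = 2 × 485 × tan(13°) = 223.9 km.

224 km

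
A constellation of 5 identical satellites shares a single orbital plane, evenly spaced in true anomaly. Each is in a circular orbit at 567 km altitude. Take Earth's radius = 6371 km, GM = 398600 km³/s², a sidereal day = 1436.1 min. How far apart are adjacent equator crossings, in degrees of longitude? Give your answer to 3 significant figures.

Semi-major axis a = 6371 + 567 = 6938 km. Period T = 2π√(a³/μ) = 2π√(6938³/398600) = 5751.3 s = 95.85 min.
Single-satellite node shift = (5751.3/86166) × 360° = 24.03°.
With 5 satellites evenly phased, successive equator crossings are 24.03/5 = 4.806° apart.

4.81°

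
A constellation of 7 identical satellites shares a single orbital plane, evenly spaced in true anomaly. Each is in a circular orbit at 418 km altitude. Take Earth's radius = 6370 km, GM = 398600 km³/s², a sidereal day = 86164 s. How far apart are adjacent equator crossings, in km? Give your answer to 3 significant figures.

Semi-major axis a = 6370 + 418 = 6788 km. Period T = 2π√(a³/μ) = 2π√(6788³/398600) = 5565.8 s = 92.76 min.
Single-satellite node shift = (5565.8/86164) × 360° = 23.25°.
With 7 satellites evenly phased, successive equator crossings are 23.25/7 = 3.322° apart.
That is 3.322 × 111.2 = 369 km at the equator.

369 km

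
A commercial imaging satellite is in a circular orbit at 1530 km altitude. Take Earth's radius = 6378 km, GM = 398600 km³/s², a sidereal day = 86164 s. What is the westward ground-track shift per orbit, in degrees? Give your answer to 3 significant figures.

29.2°

Semi-major axis a = 6378 + 1530 = 7908 km. Period T = 2π√(a³/μ) = 2π√(7908³/398600) = 6998.6 s = 116.64 min.
During one orbit Earth rotates (6998.6 / 86164) × 360° = 29.24°.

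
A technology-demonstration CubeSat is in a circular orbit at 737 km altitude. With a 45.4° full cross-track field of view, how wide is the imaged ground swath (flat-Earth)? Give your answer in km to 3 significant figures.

Half-angle = 45.4°/2 = 22.7°.
Swath width ≈ 2h·tan(θ/2) = 2 × 737 × tan(22.7°) = 616.6 km.

617 km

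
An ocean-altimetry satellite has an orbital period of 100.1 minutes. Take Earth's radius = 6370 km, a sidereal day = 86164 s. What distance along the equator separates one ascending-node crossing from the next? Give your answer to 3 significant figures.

2790 km

T = 100.1 min = 6006.0 s.
During one orbit Earth rotates (6006.0 / 86164) × 360° = 25.09°.
At the equator that is 25.09° × (2π·6370/360) km/° = 25.09 × 111.2 = 2790 km.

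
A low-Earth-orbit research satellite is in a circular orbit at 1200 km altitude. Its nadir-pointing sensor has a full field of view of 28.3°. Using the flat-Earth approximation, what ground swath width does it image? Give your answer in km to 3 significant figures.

Half-angle = 28.3°/2 = 14.15°.
Swath width ≈ 2h·tan(θ/2) = 2 × 1200 × tan(14.15°) = 605.1 km.

605 km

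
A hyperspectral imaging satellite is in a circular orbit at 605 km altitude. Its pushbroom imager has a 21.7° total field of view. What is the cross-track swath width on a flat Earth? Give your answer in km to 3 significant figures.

232 km

Half-angle = 21.7°/2 = 10.85°.
Swath width ≈ 2h·tan(θ/2) = 2 × 605 × tan(10.85°) = 231.9 km.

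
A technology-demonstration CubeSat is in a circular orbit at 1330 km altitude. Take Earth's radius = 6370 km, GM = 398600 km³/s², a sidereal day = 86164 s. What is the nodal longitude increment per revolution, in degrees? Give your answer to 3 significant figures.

28.1°

Semi-major axis a = 6370 + 1330 = 7700 km. Period T = 2π√(a³/μ) = 2π√(7700³/398600) = 6724.3 s = 112.07 min.
During one orbit Earth rotates (6724.3 / 86164) × 360° = 28.09°.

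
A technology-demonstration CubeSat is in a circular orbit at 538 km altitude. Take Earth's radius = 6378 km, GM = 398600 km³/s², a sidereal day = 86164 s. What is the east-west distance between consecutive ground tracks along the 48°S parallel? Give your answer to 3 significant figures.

Semi-major axis a = 6378 + 538 = 6916 km. Period T = 2π√(a³/μ) = 2π√(6916³/398600) = 5723.9 s = 95.40 min.
Node shift per orbit = (5723.9/86164) × 360° = 23.91°.
Equatorial spacing = 23.91 × 111.3 km/° = 2662 km.
At 48° latitude, spacing = 2662 × cos(48°) = 1781 km.

1780 km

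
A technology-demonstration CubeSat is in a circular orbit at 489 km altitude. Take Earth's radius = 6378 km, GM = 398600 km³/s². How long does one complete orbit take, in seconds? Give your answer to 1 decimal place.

5663.2 seconds

Semi-major axis a = 6378 + 489 = 6867 km. Period T = 2π√(a³/μ) = 2π√(6867³/398600) = 5663.2 s = 94.39 min.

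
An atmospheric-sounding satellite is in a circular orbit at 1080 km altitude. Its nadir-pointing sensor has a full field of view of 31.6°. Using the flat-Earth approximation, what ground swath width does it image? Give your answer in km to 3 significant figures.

Half-angle = 31.6°/2 = 15.8°.
Swath width ≈ 2h·tan(θ/2) = 2 × 1080 × tan(15.8°) = 611.2 km.

611 km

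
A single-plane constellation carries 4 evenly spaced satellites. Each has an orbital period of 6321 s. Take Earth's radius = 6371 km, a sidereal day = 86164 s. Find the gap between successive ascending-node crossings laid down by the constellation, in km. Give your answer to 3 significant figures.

Single-satellite node shift = (6321.0/86164) × 360° = 26.41°.
With 4 satellites evenly phased, successive equator crossings are 26.41/4 = 6.602° apart.
That is 6.602 × 111.2 = 734 km at the equator.

734 km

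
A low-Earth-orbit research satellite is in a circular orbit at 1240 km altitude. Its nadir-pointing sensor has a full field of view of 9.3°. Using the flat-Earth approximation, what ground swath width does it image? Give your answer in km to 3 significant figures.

Half-angle = 9.3°/2 = 4.65°.
Swath width ≈ 2h·tan(θ/2) = 2 × 1240 × tan(4.65°) = 201.7 km.

202 km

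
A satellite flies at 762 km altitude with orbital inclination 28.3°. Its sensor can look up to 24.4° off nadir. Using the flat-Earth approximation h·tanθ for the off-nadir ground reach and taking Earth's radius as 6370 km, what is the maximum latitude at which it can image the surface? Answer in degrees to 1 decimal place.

31.4°

For a prograde orbit the ground track reaches latitude ±i = ±28.3°.
Sensor half-swath on the ground ≈ 762·tan(24.4°) = 346 km = 3.11° of latitude.
Maximum observable latitude ≈ 28.3 + 3.11 = 31.4°.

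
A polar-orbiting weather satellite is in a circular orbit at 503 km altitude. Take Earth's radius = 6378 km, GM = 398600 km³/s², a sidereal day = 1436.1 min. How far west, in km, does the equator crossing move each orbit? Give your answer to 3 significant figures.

Semi-major axis a = 6378 + 503 = 6881 km. Period T = 2π√(a³/μ) = 2π√(6881³/398600) = 5680.5 s = 94.68 min.
During one orbit Earth rotates (5680.5 / 86166) × 360° = 23.73°.
At the equator that is 23.73° × (2π·6378/360) km/° = 23.73 × 111.3 = 2642 km.

2640 km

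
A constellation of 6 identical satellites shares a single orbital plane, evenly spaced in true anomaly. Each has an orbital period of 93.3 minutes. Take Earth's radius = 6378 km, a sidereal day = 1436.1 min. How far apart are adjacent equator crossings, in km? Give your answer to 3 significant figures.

T = 93.3 min = 5598.0 s.
Single-satellite node shift = (5598.0/86166) × 360° = 23.39°.
With 6 satellites evenly phased, successive equator crossings are 23.39/6 = 3.898° apart.
That is 3.898 × 111.3 = 434 km at the equator.

434 km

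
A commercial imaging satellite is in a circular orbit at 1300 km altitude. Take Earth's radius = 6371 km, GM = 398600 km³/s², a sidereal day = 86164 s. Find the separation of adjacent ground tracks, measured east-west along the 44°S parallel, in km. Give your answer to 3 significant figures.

2230 km

Semi-major axis a = 6371 + 1300 = 7671 km. Period T = 2π√(a³/μ) = 2π√(7671³/398600) = 6686.4 s = 111.44 min.
Node shift per orbit = (6686.4/86164) × 360° = 27.94°.
Equatorial spacing = 27.94 × 111.2 km/° = 3106 km.
At 44° latitude, spacing = 3106 × cos(44°) = 2235 km.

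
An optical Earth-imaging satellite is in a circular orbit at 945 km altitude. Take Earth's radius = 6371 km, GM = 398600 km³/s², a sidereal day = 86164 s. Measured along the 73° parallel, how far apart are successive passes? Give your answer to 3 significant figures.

846 km

Semi-major axis a = 6371 + 945 = 7316 km. Period T = 2π√(a³/μ) = 2π√(7316³/398600) = 6227.6 s = 103.79 min.
Node shift per orbit = (6227.6/86164) × 360° = 26.02°.
Equatorial spacing = 26.02 × 111.2 km/° = 2893 km.
At 73° latitude, spacing = 2893 × cos(73°) = 846 km.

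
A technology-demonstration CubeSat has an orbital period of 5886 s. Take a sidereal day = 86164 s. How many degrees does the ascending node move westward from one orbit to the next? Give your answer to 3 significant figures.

During one orbit Earth rotates (5886.0 / 86164) × 360° = 24.59°.

24.6°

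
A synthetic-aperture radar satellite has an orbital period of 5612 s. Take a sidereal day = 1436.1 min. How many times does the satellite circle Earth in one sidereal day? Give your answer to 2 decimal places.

15.35

Orbits per sidereal day = 86166 / 5612.0 = 15.354.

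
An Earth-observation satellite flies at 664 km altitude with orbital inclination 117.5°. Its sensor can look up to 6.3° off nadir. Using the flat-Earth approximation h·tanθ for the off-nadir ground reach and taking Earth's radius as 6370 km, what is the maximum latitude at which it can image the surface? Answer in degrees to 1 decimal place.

Retrograde orbit: the ground track reaches ±(180° − i) = ±(180 − 117.5) = ±62.5°.
Sensor half-swath on the ground ≈ 664·tan(6.3°) = 73 km = 0.66° of latitude.
Maximum observable latitude ≈ 62.5 + 0.66 = 63.2°.

63.2°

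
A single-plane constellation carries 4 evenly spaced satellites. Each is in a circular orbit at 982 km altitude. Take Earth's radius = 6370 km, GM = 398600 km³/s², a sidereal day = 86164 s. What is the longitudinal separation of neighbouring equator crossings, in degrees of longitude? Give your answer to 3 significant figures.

Semi-major axis a = 6370 + 982 = 7352 km. Period T = 2π√(a³/μ) = 2π√(7352³/398600) = 6273.6 s = 104.56 min.
Single-satellite node shift = (6273.6/86164) × 360° = 26.21°.
With 4 satellites evenly phased, successive equator crossings are 26.21/4 = 6.553° apart.

6.55°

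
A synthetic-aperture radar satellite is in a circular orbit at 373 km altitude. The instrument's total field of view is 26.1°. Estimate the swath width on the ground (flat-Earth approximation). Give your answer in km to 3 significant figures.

Half-angle = 26.1°/2 = 13.05°.
Swath width ≈ 2h·tan(θ/2) = 2 × 373 × tan(13.05°) = 172.9 km.

173 km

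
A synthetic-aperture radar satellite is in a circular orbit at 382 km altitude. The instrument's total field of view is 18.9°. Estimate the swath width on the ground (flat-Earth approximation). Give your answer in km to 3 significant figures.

Half-angle = 18.9°/2 = 9.45°.
Swath width ≈ 2h·tan(θ/2) = 2 × 382 × tan(9.45°) = 127.2 km.

127 km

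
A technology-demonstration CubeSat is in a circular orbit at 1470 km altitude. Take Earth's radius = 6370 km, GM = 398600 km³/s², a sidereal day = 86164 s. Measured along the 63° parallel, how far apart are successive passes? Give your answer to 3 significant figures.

Semi-major axis a = 6370 + 1470 = 7840 km. Period T = 2π√(a³/μ) = 2π√(7840³/398600) = 6908.5 s = 115.14 min.
Node shift per orbit = (6908.5/86164) × 360° = 28.86°.
Equatorial spacing = 28.86 × 111.2 km/° = 3209 km.
At 63° latitude, spacing = 3209 × cos(63°) = 1457 km.

1460 km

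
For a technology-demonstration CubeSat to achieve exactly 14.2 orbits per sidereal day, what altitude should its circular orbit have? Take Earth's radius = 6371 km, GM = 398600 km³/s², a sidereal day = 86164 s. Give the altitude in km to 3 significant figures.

819 km

Required period T = 86164 / 14.2 = 6067.9 s.
From T = 2π√(a³/μ): a = (μ T²/4π²)^(1/3) = (398600 × 6067.9² / 4π²)^(1/3) = 7190 km.
Altitude h = a − R = 7190 − 6371 = 819 km.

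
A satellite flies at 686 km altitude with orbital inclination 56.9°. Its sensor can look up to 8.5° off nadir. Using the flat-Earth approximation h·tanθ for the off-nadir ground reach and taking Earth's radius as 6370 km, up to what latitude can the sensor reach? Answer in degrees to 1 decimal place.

57.8°

For a prograde orbit the ground track reaches latitude ±i = ±56.9°.
Sensor half-swath on the ground ≈ 686·tan(8.5°) = 103 km = 0.92° of latitude.
Maximum observable latitude ≈ 56.9 + 0.92 = 57.8°.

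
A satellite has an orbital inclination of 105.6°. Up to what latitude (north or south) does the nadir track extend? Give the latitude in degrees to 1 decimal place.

Retrograde orbit: the ground track reaches ±(180° − i) = ±(180 − 105.6) = ±74.4°.

74.4°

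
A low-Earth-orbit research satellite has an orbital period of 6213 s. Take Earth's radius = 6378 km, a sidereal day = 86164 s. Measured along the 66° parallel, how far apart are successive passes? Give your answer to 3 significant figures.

Node shift per orbit = (6213.0/86164) × 360° = 25.96°.
Equatorial spacing = 25.96 × 111.3 km/° = 2890 km.
At 66° latitude, spacing = 2890 × cos(66°) = 1175 km.

1180 km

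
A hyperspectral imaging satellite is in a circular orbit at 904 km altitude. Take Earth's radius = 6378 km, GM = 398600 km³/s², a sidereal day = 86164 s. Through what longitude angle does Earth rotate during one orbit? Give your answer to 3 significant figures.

25.8°

Semi-major axis a = 6378 + 904 = 7282 km. Period T = 2π√(a³/μ) = 2π√(7282³/398600) = 6184.3 s = 103.07 min.
During one orbit Earth rotates (6184.3 / 86164) × 360° = 25.84°.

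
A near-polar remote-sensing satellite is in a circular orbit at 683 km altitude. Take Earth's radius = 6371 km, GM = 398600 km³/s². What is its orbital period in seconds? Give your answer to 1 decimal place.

5896.1 seconds

Semi-major axis a = 6371 + 683 = 7054 km. Period T = 2π√(a³/μ) = 2π√(7054³/398600) = 5896.1 s = 98.27 min.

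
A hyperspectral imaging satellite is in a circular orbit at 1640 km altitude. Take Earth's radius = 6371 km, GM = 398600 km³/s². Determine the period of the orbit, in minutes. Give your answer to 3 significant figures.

Semi-major axis a = 6371 + 1640 = 8011 km. Period T = 2π√(a³/μ) = 2π√(8011³/398600) = 7135.8 s = 118.93 min.

119 min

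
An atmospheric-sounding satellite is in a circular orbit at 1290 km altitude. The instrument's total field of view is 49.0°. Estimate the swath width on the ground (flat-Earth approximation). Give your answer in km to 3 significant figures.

1180 km

Half-angle = 49.0°/2 = 24.5°.
Swath width ≈ 2h·tan(θ/2) = 2 × 1290 × tan(24.5°) = 1175.8 km.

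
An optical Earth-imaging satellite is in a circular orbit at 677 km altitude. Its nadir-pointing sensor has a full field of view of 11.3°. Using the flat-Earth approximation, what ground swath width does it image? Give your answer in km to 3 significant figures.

Half-angle = 11.3°/2 = 5.65°.
Swath width ≈ 2h·tan(θ/2) = 2 × 677 × tan(5.65°) = 134.0 km.

134 km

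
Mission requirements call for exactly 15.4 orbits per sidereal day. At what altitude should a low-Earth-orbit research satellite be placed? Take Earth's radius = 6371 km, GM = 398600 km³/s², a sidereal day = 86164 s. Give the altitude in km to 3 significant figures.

441 km

Required period T = 86164 / 15.4 = 5595.1 s.
From T = 2π√(a³/μ): a = (μ T²/4π²)^(1/3) = (398600 × 5595.1² / 4π²)^(1/3) = 6812 km.
Altitude h = a − R = 6812 − 6371 = 441 km.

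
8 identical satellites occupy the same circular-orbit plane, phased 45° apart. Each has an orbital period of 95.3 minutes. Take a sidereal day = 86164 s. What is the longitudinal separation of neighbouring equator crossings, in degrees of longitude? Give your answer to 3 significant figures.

2.99°

T = 95.3 min = 5718.0 s.
Single-satellite node shift = (5718.0/86164) × 360° = 23.89°.
With 8 satellites evenly phased, successive equator crossings are 23.89/8 = 2.986° apart.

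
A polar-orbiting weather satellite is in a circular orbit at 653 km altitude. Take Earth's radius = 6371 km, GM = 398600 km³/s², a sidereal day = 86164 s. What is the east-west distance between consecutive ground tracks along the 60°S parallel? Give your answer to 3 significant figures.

Semi-major axis a = 6371 + 653 = 7024 km. Period T = 2π√(a³/μ) = 2π√(7024³/398600) = 5858.5 s = 97.64 min.
Node shift per orbit = (5858.5/86164) × 360° = 24.48°.
Equatorial spacing = 24.48 × 111.2 km/° = 2722 km.
At 60° latitude, spacing = 2722 × cos(60°) = 1361 km.

1360 km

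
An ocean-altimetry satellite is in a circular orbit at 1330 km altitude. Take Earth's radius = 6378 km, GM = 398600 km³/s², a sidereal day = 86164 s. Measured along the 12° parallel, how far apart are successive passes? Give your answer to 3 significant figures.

Semi-major axis a = 6378 + 1330 = 7708 km. Period T = 2π√(a³/μ) = 2π√(7708³/398600) = 6734.8 s = 112.25 min.
Node shift per orbit = (6734.8/86164) × 360° = 28.14°.
Equatorial spacing = 28.14 × 111.3 km/° = 3132 km.
At 12° latitude, spacing = 3132 × cos(12°) = 3064 km.

3060 km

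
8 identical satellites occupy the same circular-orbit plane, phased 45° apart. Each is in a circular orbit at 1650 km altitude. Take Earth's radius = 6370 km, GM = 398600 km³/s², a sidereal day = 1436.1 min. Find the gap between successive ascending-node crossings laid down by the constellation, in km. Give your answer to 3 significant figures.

415 km

Semi-major axis a = 6370 + 1650 = 8020 km. Period T = 2π√(a³/μ) = 2π√(8020³/398600) = 7147.8 s = 119.13 min.
Single-satellite node shift = (7147.8/86166) × 360° = 29.86°.
With 8 satellites evenly phased, successive equator crossings are 29.86/8 = 3.733° apart.
That is 3.733 × 111.2 = 415 km at the equator.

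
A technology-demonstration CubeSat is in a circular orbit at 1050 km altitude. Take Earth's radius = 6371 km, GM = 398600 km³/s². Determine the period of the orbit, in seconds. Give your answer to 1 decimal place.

6362.2 seconds

Semi-major axis a = 6371 + 1050 = 7421 km. Period T = 2π√(a³/μ) = 2π√(7421³/398600) = 6362.2 s = 106.04 min.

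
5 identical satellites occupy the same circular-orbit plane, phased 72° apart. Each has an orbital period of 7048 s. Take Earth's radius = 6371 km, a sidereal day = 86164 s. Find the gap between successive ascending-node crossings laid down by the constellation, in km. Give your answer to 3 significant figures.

Single-satellite node shift = (7048.0/86164) × 360° = 29.45°.
With 5 satellites evenly phased, successive equator crossings are 29.45/5 = 5.889° apart.
That is 5.889 × 111.2 = 655 km at the equator.

655 km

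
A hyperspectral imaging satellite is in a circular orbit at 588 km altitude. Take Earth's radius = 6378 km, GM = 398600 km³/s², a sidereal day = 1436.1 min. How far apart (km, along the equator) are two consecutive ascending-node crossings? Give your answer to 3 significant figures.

Semi-major axis a = 6378 + 588 = 6966 km. Period T = 2π√(a³/μ) = 2π√(6966³/398600) = 5786.1 s = 96.44 min.
During one orbit Earth rotates (5786.1 / 86166) × 360° = 24.17°.
At the equator that is 24.17° × (2π·6378/360) km/° = 24.17 × 111.3 = 2691 km.

2690 km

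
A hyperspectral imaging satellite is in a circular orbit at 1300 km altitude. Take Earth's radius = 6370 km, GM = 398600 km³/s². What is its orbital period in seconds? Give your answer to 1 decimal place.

Semi-major axis a = 6370 + 1300 = 7670 km. Period T = 2π√(a³/μ) = 2π√(7670³/398600) = 6685.0 s = 111.42 min.

6685.0 seconds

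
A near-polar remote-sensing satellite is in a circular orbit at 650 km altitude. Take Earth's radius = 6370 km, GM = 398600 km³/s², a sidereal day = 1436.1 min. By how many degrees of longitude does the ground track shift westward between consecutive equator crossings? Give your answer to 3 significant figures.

Semi-major axis a = 6370 + 650 = 7020 km. Period T = 2π√(a³/μ) = 2π√(7020³/398600) = 5853.5 s = 97.56 min.
During one orbit Earth rotates (5853.5 / 86166) × 360° = 24.46°.

24.5°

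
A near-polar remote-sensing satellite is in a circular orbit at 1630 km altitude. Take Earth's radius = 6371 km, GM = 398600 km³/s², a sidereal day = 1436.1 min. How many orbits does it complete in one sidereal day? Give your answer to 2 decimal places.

Semi-major axis a = 6371 + 1630 = 8001 km. Period T = 2π√(a³/μ) = 2π√(8001³/398600) = 7122.4 s = 118.71 min.
Orbits per sidereal day = 86166 / 7122.4 = 12.098.

12.10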